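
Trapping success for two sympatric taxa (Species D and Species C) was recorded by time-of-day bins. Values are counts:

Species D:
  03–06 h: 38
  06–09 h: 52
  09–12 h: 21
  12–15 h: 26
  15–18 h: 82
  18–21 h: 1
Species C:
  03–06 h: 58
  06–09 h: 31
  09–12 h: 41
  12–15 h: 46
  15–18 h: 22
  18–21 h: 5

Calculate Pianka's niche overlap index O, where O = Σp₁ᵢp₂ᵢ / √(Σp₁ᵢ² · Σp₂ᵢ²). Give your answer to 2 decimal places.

Proportions for Species D (n=220): 38/220=0.1727, 52/220=0.2364, 21/220=0.0955, 26/220=0.1182, 82/220=0.3727, 1/220=0.0045
Proportions for Species C (n=203): 58/203=0.2857, 31/203=0.1527, 41/203=0.2020, 46/203=0.2266, 22/203=0.1084, 5/203=0.0246
Σ p₁ᵢp₂ᵢ = 0.049340 + 0.036098 + 0.019291 + 0.026784 + 0.040401 + 0.000111 = 0.172025
Σp_1ᵢ² = 0.1727² + 0.2364² + 0.0955² + 0.1182² + 0.3727² + 0.0045² = 0.029825 + 0.055885 + 0.009120 + 0.013971 + 0.138905 + 0.000020 = 0.247726
Σp_2ᵢ² = 0.2857² + 0.1527² + 0.2020² + 0.2266² + 0.1084² + 0.0246² = 0.081624 + 0.023317 + 0.040804 + 0.051348 + 0.011751 + 0.000605 = 0.209449
O = 0.172025 / √(0.247726 × 0.209449) = 0.172025 / 0.2277849 = 0.7552

0.76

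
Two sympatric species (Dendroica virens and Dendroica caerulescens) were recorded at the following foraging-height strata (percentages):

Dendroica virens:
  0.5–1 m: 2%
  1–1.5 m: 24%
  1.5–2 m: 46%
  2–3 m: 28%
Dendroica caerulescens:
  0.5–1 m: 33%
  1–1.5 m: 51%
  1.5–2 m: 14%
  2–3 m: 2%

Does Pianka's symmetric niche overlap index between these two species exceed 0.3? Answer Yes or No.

Convert percentages to proportions (divide by 100).
Σ p₁ᵢp₂ᵢ = 0.0066 + 0.1224 + 0.0644 + 0.0056 = 0.1990
Σp_1ᵢ² = 0.02² + 0.24² + 0.46² + 0.28² = 0.0004 + 0.0576 + 0.2116 + 0.0784 = 0.3480
Σp_2ᵢ² = 0.33² + 0.51² + 0.14² + 0.02² = 0.1089 + 0.2601 + 0.0196 + 0.0004 = 0.3890
O = 0.1990 / √(0.3480 × 0.3890) = 0.1990 / 0.36793 = 0.5409
O = 0.5409 > 0.3 → Yes.

Yes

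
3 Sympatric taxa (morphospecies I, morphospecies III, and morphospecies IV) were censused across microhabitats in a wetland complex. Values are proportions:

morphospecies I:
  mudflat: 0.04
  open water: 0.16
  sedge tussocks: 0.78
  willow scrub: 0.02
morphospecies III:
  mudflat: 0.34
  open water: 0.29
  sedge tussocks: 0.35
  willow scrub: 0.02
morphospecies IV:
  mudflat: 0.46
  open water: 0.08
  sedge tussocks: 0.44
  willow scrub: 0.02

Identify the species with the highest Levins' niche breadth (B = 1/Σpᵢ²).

Σp_Iᵢ² = 0.04² + 0.16² + 0.78² + 0.02² = 0.0016 + 0.0256 + 0.6084 + 0.0004 = 0.6360
B_I = 1 / 0.6360 = 1.5723
Σp_IIIᵢ² = 0.34² + 0.29² + 0.35² + 0.02² = 0.1156 + 0.0841 + 0.1225 + 0.0004 = 0.3226
B_III = 1 / 0.3226 = 3.0998
Σp_IVᵢ² = 0.46² + 0.08² + 0.44² + 0.02² = 0.2116 + 0.0064 + 0.1936 + 0.0004 = 0.4120
B_IV = 1 / 0.4120 = 2.4272
Highest B → broadest niche (most generalist): morphospecies III (B = 3.10).

morphospecies III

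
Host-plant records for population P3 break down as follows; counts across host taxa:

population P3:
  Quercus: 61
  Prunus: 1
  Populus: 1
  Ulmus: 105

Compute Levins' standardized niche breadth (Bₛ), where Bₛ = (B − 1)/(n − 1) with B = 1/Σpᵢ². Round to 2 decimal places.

Proportions for population P3 (n=168): 61/168=0.3631, 1/168=0.0060, 1/168=0.0060, 105/168=0.6250
Σpᵢ² = 0.3631² + 0.0060² + 0.0060² + 0.6250² = 0.131842 + 0.000036 + 0.000036 + 0.390625 = 0.522539
B = 1 / 0.522539 = 1.9137
Bₛ = (B − 1)/(n − 1) = (1.9137 − 1)/(4 − 1) = 0.9137/3 = 0.3046

0.30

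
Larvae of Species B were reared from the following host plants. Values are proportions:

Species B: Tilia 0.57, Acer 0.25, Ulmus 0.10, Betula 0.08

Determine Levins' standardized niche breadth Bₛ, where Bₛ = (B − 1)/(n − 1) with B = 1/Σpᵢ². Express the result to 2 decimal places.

0.49

Σpᵢ² = 0.57² + 0.25² + 0.10² + 0.08² = 0.3249 + 0.0625 + 0.0100 + 0.0064 = 0.4038
B = 1 / 0.4038 = 2.4765
Bₛ = (B − 1)/(n − 1) = (2.4765 − 1)/(4 − 1) = 1.4765/3 = 0.4922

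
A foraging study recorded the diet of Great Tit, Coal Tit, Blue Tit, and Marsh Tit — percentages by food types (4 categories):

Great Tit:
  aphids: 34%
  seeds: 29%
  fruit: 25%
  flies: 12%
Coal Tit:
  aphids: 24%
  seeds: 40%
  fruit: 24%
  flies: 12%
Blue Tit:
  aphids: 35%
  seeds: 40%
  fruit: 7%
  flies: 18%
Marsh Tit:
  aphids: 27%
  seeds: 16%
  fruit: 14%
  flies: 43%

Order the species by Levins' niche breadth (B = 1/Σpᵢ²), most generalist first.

Convert percentages to proportions (divide by 100).
Σp_Greaᵢ² = 0.34² + 0.29² + 0.25² + 0.12² = 0.1156 + 0.0841 + 0.0625 + 0.0144 = 0.2766
B_Grea = 1 / 0.2766 = 3.6153
Σp_Coalᵢ² = 0.24² + 0.40² + 0.24² + 0.12² = 0.0576 + 0.1600 + 0.0576 + 0.0144 = 0.2896
B_Coal = 1 / 0.2896 = 3.4530
Σp_Blueᵢ² = 0.35² + 0.40² + 0.07² + 0.18² = 0.1225 + 0.1600 + 0.0049 + 0.0324 = 0.3198
B_Blue = 1 / 0.3198 = 3.1270
Σp_Marsᵢ² = 0.27² + 0.16² + 0.14² + 0.43² = 0.0729 + 0.0256 + 0.0196 + 0.1849 = 0.3030
B_Mars = 1 / 0.3030 = 3.3003
Ranking by B (broadest → narrowest): Great Tit (3.62) > Coal Tit (3.45) > Marsh Tit (3.30) > Blue Tit (3.13)

Great Tit > Coal Tit > Marsh Tit > Blue Tit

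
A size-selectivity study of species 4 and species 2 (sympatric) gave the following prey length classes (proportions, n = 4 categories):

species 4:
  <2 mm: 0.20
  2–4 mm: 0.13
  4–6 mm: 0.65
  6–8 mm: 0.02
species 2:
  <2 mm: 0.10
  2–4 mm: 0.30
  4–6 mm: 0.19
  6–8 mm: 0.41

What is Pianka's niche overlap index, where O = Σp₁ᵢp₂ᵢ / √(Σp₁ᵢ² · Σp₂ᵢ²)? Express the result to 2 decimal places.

0.50

Σ p₁ᵢp₂ᵢ = 0.0200 + 0.0390 + 0.1235 + 0.0082 = 0.1907
Σp_1ᵢ² = 0.20² + 0.13² + 0.65² + 0.02² = 0.0400 + 0.0169 + 0.4225 + 0.0004 = 0.4798
Σp_2ᵢ² = 0.10² + 0.30² + 0.19² + 0.41² = 0.0100 + 0.0900 + 0.0361 + 0.1681 = 0.3042
O = 0.1907 / √(0.4798 × 0.3042) = 0.1907 / 0.38204 = 0.4992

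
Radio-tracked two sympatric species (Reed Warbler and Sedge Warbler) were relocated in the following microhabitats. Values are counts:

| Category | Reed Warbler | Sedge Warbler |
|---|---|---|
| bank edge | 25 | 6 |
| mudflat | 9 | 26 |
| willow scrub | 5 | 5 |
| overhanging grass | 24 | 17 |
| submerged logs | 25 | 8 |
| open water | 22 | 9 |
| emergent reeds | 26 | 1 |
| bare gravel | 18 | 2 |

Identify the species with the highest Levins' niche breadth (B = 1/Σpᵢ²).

Reed Warbler

Proportions for Reed Warbler (n=154): 25/154=0.1623, 9/154=0.0584, 5/154=0.0325, 24/154=0.1558, 25/154=0.1623, 22/154=0.1429, 26/154=0.1688, 18/154=0.1169
Proportions for Sedge Warbler (n=74): 6/74=0.0811, 26/74=0.3514, 5/74=0.0676, 17/74=0.2297, 8/74=0.1081, 9/74=0.1216, 1/74=0.0135, 2/74=0.0270
Σp_Reedᵢ² = 0.1623² + 0.0584² + 0.0325² + 0.1558² + 0.1623² + 0.1429² + 0.1688² + 0.1169² = 0.026341 + 0.003411 + 0.001056 + 0.024274 + 0.026341 + 0.020420 + 0.028493 + 0.013666 = 0.144002
B_Reed = 1 / 0.144002 = 6.9443
Σp_Sedgᵢ² = 0.0811² + 0.3514² + 0.0676² + 0.2297² + 0.1081² + 0.1216² + 0.0135² + 0.0270² = 0.006577 + 0.123482 + 0.004570 + 0.052762 + 0.011686 + 0.014787 + 0.000182 + 0.000729 = 0.214775
B_Sedg = 1 / 0.214775 = 4.6560
Highest B → broadest niche (most generalist): Reed Warbler (B = 6.94).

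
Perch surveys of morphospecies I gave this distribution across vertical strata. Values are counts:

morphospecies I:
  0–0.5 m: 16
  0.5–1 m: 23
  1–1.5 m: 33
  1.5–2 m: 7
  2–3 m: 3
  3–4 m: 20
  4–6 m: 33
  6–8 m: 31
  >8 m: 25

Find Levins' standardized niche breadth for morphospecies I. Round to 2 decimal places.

0.79

Proportions for morphospecies I (n=191): 16/191=0.0838, 23/191=0.1204, 33/191=0.1728, 7/191=0.0366, 3/191=0.0157, 20/191=0.1047, 33/191=0.1728, 31/191=0.1623, 25/191=0.1309
Σpᵢ² = 0.0838² + 0.1204² + 0.1728² + 0.0366² + 0.0157² + 0.1047² + 0.1728² + 0.1623² + 0.1309² = 0.007022 + 0.014496 + 0.029860 + 0.001340 + 0.000246 + 0.010962 + 0.029860 + 0.026341 + 0.017135 = 0.137262
B = 1 / 0.137262 = 7.2853
Bₛ = (B − 1)/(n − 1) = (7.2853 − 1)/(9 − 1) = 6.2853/8 = 0.7857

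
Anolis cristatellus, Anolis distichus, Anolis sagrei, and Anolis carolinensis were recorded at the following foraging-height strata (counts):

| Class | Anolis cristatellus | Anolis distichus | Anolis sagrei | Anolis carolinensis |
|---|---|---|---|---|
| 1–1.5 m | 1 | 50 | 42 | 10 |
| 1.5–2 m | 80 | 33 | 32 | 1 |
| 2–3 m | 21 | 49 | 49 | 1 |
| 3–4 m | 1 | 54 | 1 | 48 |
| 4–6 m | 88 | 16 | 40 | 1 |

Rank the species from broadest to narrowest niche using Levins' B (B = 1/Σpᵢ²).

Anolis distichus > Anolis sagrei > Anolis cristatellus > Anolis carolinensis

Proportions for Anolis cristatellus (n=191): 1/191=0.0052, 80/191=0.4188, 21/191=0.1099, 1/191=0.0052, 88/191=0.4607
Proportions for Anolis distichus (n=202): 50/202=0.2475, 33/202=0.1634, 49/202=0.2426, 54/202=0.2673, 16/202=0.0792
Proportions for Anolis sagrei (n=164): 42/164=0.2561, 32/164=0.1951, 49/164=0.2988, 1/164=0.0061, 40/164=0.2439
Proportions for Anolis carolinensis (n=61): 10/61=0.1639, 1/61=0.0164, 1/61=0.0164, 48/61=0.7869, 1/61=0.0164
Σp_crisᵢ² = 0.0052² + 0.4188² + 0.1099² + 0.0052² + 0.4607² = 0.000027 + 0.175393 + 0.012078 + 0.000027 + 0.212244 = 0.399769
B_cris = 1 / 0.399769 = 2.5014
Σp_distᵢ² = 0.2475² + 0.1634² + 0.2426² + 0.2673² + 0.0792² = 0.061256 + 0.026700 + 0.058855 + 0.071449 + 0.006273 = 0.224533
B_dist = 1 / 0.224533 = 4.4537
Σp_sagrᵢ² = 0.2561² + 0.1951² + 0.2988² + 0.0061² + 0.2439² = 0.065587 + 0.038064 + 0.089281 + 0.000037 + 0.059487 = 0.252456
B_sagr = 1 / 0.252456 = 3.9611
Σp_caroᵢ² = 0.1639² + 0.0164² + 0.0164² + 0.7869² + 0.0164² = 0.026863 + 0.000269 + 0.000269 + 0.619212 + 0.000269 = 0.646882
B_caro = 1 / 0.646882 = 1.5459
Ranking by B (broadest → narrowest): Anolis distichus (4.45) > Anolis sagrei (3.96) > Anolis cristatellus (2.50) > Anolis carolinensis (1.55)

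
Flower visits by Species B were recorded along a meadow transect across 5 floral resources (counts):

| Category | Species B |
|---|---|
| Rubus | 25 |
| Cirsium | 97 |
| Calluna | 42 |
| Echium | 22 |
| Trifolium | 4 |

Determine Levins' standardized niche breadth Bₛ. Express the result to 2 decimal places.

Proportions for Species B (n=190): 25/190=0.1316, 97/190=0.5105, 42/190=0.2211, 22/190=0.1158, 4/190=0.0211
Σpᵢ² = 0.1316² + 0.5105² + 0.2211² + 0.1158² + 0.0211² = 0.017319 + 0.260610 + 0.048885 + 0.013410 + 0.000445 = 0.340669
B = 1 / 0.340669 = 2.9354
Bₛ = (B − 1)/(n − 1) = (2.9354 − 1)/(5 − 1) = 1.9354/4 = 0.4839

0.48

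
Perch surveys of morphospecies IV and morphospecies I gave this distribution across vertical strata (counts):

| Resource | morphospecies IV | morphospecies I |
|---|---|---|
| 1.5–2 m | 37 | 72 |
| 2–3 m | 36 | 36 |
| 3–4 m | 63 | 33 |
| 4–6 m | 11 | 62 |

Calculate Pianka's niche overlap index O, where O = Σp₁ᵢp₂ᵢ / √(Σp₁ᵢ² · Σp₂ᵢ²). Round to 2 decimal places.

Proportions for morphospecies IV (n=147): 37/147=0.2517, 36/147=0.2449, 63/147=0.4286, 11/147=0.0748
Proportions for morphospecies I (n=203): 72/203=0.3547, 36/203=0.1773, 33/203=0.1626, 62/203=0.3054
Σ p₁ᵢp₂ᵢ = 0.089278 + 0.043421 + 0.069690 + 0.022844 = 0.225233
Σp_1ᵢ² = 0.2517² + 0.2449² + 0.4286² + 0.0748² = 0.063353 + 0.059976 + 0.183698 + 0.005595 = 0.312622
Σp_2ᵢ² = 0.3547² + 0.1773² + 0.1626² + 0.3054² = 0.125812 + 0.031435 + 0.026439 + 0.093269 = 0.276955
O = 0.225233 / √(0.312622 × 0.276955) = 0.225233 / 0.2942486 = 0.7655

0.77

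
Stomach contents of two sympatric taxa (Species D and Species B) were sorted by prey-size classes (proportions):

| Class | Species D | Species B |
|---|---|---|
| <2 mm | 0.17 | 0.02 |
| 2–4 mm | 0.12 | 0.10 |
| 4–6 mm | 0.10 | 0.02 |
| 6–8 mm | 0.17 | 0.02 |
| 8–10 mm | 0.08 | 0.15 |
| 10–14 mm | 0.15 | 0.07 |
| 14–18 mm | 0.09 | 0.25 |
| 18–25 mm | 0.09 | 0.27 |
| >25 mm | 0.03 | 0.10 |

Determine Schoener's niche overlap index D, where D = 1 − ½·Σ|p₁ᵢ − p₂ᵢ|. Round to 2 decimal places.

0.52

Σ|p₁ᵢ − p₂ᵢ| = 0.15 + 0.02 + 0.08 + 0.15 + 0.07 + 0.08 + 0.16 + 0.18 + 0.07 = 0.96
D = 1 − ½ × 0.96 = 1 − 0.480 = 0.5200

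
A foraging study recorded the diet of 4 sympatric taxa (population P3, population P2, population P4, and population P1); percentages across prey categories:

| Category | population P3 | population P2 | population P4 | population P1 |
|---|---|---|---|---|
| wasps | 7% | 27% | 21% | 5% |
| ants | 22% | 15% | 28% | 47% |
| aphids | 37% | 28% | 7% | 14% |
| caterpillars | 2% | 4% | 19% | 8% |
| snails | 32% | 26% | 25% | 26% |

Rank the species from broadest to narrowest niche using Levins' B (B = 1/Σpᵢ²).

Convert percentages to proportions (divide by 100).
Σp_P3ᵢ² = 0.07² + 0.22² + 0.37² + 0.02² + 0.32² = 0.0049 + 0.0484 + 0.1369 + 0.0004 + 0.1024 = 0.2930
B_P3 = 1 / 0.2930 = 3.4130
Σp_P2ᵢ² = 0.27² + 0.15² + 0.28² + 0.04² + 0.26² = 0.0729 + 0.0225 + 0.0784 + 0.0016 + 0.0676 = 0.2430
B_P2 = 1 / 0.2430 = 4.1152
Σp_P4ᵢ² = 0.21² + 0.28² + 0.07² + 0.19² + 0.25² = 0.0441 + 0.0784 + 0.0049 + 0.0361 + 0.0625 = 0.2260
B_P4 = 1 / 0.2260 = 4.4248
Σp_P1ᵢ² = 0.05² + 0.47² + 0.14² + 0.08² + 0.26² = 0.0025 + 0.2209 + 0.0196 + 0.0064 + 0.0676 = 0.3170
B_P1 = 1 / 0.3170 = 3.1546
Ranking by B (broadest → narrowest): population P4 (4.42) > population P2 (4.12) > population P3 (3.41) > population P1 (3.15)

population P4 > population P2 > population P3 > population P1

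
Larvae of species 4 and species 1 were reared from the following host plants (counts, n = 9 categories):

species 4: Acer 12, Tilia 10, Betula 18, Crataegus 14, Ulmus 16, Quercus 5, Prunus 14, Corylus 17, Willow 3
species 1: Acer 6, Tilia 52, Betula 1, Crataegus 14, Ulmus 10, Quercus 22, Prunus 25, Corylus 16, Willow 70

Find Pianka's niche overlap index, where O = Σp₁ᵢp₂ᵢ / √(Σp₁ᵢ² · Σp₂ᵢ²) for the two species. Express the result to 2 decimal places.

Proportions for species 4 (n=109): 12/109=0.1101, 10/109=0.0917, 18/109=0.1651, 14/109=0.1284, 16/109=0.1468, 5/109=0.0459, 14/109=0.1284, 17/109=0.1560, 3/109=0.0275
Proportions for species 1 (n=216): 6/216=0.0278, 52/216=0.2407, 1/216=0.0046, 14/216=0.0648, 10/216=0.0463, 22/216=0.1019, 25/216=0.1157, 16/216=0.0741, 70/216=0.3241
Σ p₁ᵢp₂ᵢ = 0.003061 + 0.022072 + 0.000759 + 0.008320 + 0.006797 + 0.004677 + 0.014856 + 0.011560 + 0.008913 = 0.081015
Σp_1ᵢ² = 0.1101² + 0.0917² + 0.1651² + 0.1284² + 0.1468² + 0.0459² + 0.1284² + 0.1560² + 0.0275² = 0.012122 + 0.008409 + 0.027258 + 0.016487 + 0.021550 + 0.002107 + 0.016487 + 0.024336 + 0.000756 = 0.129512
Σp_2ᵢ² = 0.0278² + 0.2407² + 0.0046² + 0.0648² + 0.0463² + 0.1019² + 0.1157² + 0.0741² + 0.3241² = 0.000773 + 0.057936 + 0.000021 + 0.004199 + 0.002144 + 0.010384 + 0.013386 + 0.005491 + 0.105041 = 0.199375
O = 0.081015 / √(0.129512 × 0.199375) = 0.081015 / 0.1606906 = 0.5042

0.50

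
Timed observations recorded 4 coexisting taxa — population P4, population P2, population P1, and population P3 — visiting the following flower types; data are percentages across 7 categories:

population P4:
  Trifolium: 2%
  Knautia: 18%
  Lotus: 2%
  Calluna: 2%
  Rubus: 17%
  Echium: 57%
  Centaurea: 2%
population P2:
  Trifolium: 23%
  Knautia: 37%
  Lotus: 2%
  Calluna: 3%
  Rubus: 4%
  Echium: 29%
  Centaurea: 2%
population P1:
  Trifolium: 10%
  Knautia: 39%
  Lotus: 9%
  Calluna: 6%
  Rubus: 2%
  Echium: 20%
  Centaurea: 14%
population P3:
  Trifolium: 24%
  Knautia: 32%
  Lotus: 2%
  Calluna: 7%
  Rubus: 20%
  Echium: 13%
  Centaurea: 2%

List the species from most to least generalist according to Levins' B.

population P3 > population P1 > population P2 > population P4

Convert percentages to proportions (divide by 100).
Σp_P4ᵢ² = 0.02² + 0.18² + 0.02² + 0.02² + 0.17² + 0.57² + 0.02² = 0.0004 + 0.0324 + 0.0004 + 0.0004 + 0.0289 + 0.3249 + 0.0004 = 0.3878
B_P4 = 1 / 0.3878 = 2.5786
Σp_P2ᵢ² = 0.23² + 0.37² + 0.02² + 0.03² + 0.04² + 0.29² + 0.02² = 0.0529 + 0.1369 + 0.0004 + 0.0009 + 0.0016 + 0.0841 + 0.0004 = 0.2772
B_P2 = 1 / 0.2772 = 3.6075
Σp_P1ᵢ² = 0.10² + 0.39² + 0.09² + 0.06² + 0.02² + 0.20² + 0.14² = 0.0100 + 0.1521 + 0.0081 + 0.0036 + 0.0004 + 0.0400 + 0.0196 = 0.2338
B_P1 = 1 / 0.2338 = 4.2772
Σp_P3ᵢ² = 0.24² + 0.32² + 0.02² + 0.07² + 0.20² + 0.13² + 0.02² = 0.0576 + 0.1024 + 0.0004 + 0.0049 + 0.0400 + 0.0169 + 0.0004 = 0.2226
B_P3 = 1 / 0.2226 = 4.4924
Ranking by B (broadest → narrowest): population P3 (4.49) > population P1 (4.28) > population P2 (3.61) > population P4 (2.58)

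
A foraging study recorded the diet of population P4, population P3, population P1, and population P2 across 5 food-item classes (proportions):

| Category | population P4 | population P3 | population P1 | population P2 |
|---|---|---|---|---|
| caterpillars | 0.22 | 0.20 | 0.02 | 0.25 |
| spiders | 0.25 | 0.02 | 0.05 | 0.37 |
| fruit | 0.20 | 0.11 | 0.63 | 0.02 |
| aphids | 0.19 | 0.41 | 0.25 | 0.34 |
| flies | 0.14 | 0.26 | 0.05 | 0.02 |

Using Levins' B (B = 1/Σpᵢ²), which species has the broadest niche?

population P4

Σp_P4ᵢ² = 0.22² + 0.25² + 0.20² + 0.19² + 0.14² = 0.0484 + 0.0625 + 0.0400 + 0.0361 + 0.0196 = 0.2066
B_P4 = 1 / 0.2066 = 4.8403
Σp_P3ᵢ² = 0.20² + 0.02² + 0.11² + 0.41² + 0.26² = 0.0400 + 0.0004 + 0.0121 + 0.1681 + 0.0676 = 0.2882
B_P3 = 1 / 0.2882 = 3.4698
Σp_P1ᵢ² = 0.02² + 0.05² + 0.63² + 0.25² + 0.05² = 0.0004 + 0.0025 + 0.3969 + 0.0625 + 0.0025 = 0.4648
B_P1 = 1 / 0.4648 = 2.1515
Σp_P2ᵢ² = 0.25² + 0.37² + 0.02² + 0.34² + 0.02² = 0.0625 + 0.1369 + 0.0004 + 0.1156 + 0.0004 = 0.3158
B_P2 = 1 / 0.3158 = 3.1666
Highest B → broadest niche (most generalist): population P4 (B = 4.84).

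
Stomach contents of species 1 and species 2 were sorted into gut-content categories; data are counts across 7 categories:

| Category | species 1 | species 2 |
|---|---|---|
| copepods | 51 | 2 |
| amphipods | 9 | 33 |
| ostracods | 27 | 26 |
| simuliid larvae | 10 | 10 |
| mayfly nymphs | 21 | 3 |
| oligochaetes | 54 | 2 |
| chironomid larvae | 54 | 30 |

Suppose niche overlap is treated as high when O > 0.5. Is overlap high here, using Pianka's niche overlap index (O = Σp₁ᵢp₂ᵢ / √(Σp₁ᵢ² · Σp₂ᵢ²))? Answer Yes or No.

Proportions for species 1 (n=226): 51/226=0.2257, 9/226=0.0398, 27/226=0.1195, 10/226=0.0442, 21/226=0.0929, 54/226=0.2389, 54/226=0.2389
Proportions for species 2 (n=106): 2/106=0.0189, 33/106=0.3113, 26/106=0.2453, 10/106=0.0943, 3/106=0.0283, 2/106=0.0189, 30/106=0.2830
Σ p₁ᵢp₂ᵢ = 0.004266 + 0.012390 + 0.029313 + 0.004168 + 0.002629 + 0.004515 + 0.067609 = 0.124890
Σp_1ᵢ² = 0.2257² + 0.0398² + 0.1195² + 0.0442² + 0.0929² + 0.2389² + 0.2389² = 0.050940 + 0.001584 + 0.014280 + 0.001954 + 0.008630 + 0.057073 + 0.057073 = 0.191534
Σp_2ᵢ² = 0.0189² + 0.3113² + 0.2453² + 0.0943² + 0.0283² + 0.0189² + 0.2830² = 0.000357 + 0.096908 + 0.060172 + 0.008892 + 0.000801 + 0.000357 + 0.080089 = 0.247576
O = 0.124890 / √(0.191534 × 0.247576) = 0.124890 / 0.2177595 = 0.5735
O = 0.5735 > 0.5 → Yes.

Yes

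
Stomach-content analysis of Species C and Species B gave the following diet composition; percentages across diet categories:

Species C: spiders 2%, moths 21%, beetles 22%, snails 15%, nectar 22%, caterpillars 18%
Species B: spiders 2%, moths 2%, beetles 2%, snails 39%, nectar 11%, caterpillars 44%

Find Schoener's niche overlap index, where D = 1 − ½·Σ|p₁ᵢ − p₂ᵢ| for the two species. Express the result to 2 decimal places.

Convert percentages to proportions (divide by 100).
Σ|p₁ᵢ − p₂ᵢ| = 0.00 + 0.19 + 0.20 + 0.24 + 0.11 + 0.26 = 1.00
D = 1 − ½ × 1.00 = 1 − 0.500 = 0.5000

0.50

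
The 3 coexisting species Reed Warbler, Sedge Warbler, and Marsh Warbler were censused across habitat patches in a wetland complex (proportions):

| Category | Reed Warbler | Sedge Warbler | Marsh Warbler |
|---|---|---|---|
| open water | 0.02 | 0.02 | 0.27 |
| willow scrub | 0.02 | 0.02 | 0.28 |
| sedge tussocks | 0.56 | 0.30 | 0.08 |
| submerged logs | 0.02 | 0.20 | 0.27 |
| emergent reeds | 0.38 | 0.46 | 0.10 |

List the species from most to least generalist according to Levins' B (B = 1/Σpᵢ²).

Marsh Warbler > Sedge Warbler > Reed Warbler

Σp_Reedᵢ² = 0.02² + 0.02² + 0.56² + 0.02² + 0.38² = 0.0004 + 0.0004 + 0.3136 + 0.0004 + 0.1444 = 0.4592
B_Reed = 1 / 0.4592 = 2.1777
Σp_Sedgᵢ² = 0.02² + 0.02² + 0.30² + 0.20² + 0.46² = 0.0004 + 0.0004 + 0.0900 + 0.0400 + 0.2116 = 0.3424
B_Sedg = 1 / 0.3424 = 2.9206
Σp_Marsᵢ² = 0.27² + 0.28² + 0.08² + 0.27² + 0.10² = 0.0729 + 0.0784 + 0.0064 + 0.0729 + 0.0100 = 0.2406
B_Mars = 1 / 0.2406 = 4.1563
Ranking by B (broadest → narrowest): Marsh Warbler (4.16) > Sedge Warbler (2.92) > Reed Warbler (2.18)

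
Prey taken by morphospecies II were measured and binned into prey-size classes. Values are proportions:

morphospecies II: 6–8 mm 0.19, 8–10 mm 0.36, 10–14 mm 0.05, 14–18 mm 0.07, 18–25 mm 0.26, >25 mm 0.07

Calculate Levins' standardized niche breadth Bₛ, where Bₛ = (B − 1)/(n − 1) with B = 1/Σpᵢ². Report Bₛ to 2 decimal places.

0.61

Σpᵢ² = 0.19² + 0.36² + 0.05² + 0.07² + 0.26² + 0.07² = 0.0361 + 0.1296 + 0.0025 + 0.0049 + 0.0676 + 0.0049 = 0.2456
B = 1 / 0.2456 = 4.0717
Bₛ = (B − 1)/(n − 1) = (4.0717 − 1)/(6 − 1) = 3.0717/5 = 0.6143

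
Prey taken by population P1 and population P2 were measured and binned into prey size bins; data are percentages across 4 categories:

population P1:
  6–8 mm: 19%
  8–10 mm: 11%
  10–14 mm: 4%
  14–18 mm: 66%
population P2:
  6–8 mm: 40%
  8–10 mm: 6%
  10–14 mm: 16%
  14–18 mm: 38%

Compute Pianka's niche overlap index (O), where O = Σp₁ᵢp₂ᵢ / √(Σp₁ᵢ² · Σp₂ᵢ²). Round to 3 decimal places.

0.844

Convert percentages to proportions (divide by 100).
Σ p₁ᵢp₂ᵢ = 0.0760 + 0.0066 + 0.0064 + 0.2508 = 0.3398
Σp_1ᵢ² = 0.19² + 0.11² + 0.04² + 0.66² = 0.0361 + 0.0121 + 0.0016 + 0.4356 = 0.4854
Σp_2ᵢ² = 0.40² + 0.06² + 0.16² + 0.38² = 0.1600 + 0.0036 + 0.0256 + 0.1444 = 0.3336
O = 0.3398 / √(0.4854 × 0.3336) = 0.3398 / 0.402405 = 0.84442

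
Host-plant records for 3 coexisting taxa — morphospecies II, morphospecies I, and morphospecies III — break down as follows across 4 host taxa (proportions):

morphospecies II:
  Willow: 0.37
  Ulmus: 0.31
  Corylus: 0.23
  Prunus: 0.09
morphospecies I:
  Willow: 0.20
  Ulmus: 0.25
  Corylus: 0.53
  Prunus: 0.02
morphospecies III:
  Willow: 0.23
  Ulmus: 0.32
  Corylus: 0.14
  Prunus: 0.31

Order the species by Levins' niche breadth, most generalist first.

morphospecies III > morphospecies II > morphospecies I

Σp_IIᵢ² = 0.37² + 0.31² + 0.23² + 0.09² = 0.1369 + 0.0961 + 0.0529 + 0.0081 = 0.2940
B_II = 1 / 0.2940 = 3.4014
Σp_Iᵢ² = 0.20² + 0.25² + 0.53² + 0.02² = 0.0400 + 0.0625 + 0.2809 + 0.0004 = 0.3838
B_I = 1 / 0.3838 = 2.6055
Σp_IIIᵢ² = 0.23² + 0.32² + 0.14² + 0.31² = 0.0529 + 0.1024 + 0.0196 + 0.0961 = 0.2710
B_III = 1 / 0.2710 = 3.6900
Ranking by B (broadest → narrowest): morphospecies III (3.69) > morphospecies II (3.40) > morphospecies I (2.61)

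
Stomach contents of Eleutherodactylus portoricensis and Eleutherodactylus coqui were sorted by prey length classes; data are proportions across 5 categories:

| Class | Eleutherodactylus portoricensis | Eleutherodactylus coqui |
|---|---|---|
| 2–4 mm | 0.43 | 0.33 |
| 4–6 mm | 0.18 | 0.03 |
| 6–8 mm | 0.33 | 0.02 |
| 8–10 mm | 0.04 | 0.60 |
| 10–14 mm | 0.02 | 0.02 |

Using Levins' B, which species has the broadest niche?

Eleutherodactylus portoricensis

Σp_portᵢ² = 0.43² + 0.18² + 0.33² + 0.04² + 0.02² = 0.1849 + 0.0324 + 0.1089 + 0.0016 + 0.0004 = 0.3282
B_port = 1 / 0.3282 = 3.0469
Σp_coquᵢ² = 0.33² + 0.03² + 0.02² + 0.60² + 0.02² = 0.1089 + 0.0009 + 0.0004 + 0.3600 + 0.0004 = 0.4706
B_coqu = 1 / 0.4706 = 2.1249
Highest B → broadest niche (most generalist): Eleutherodactylus portoricensis (B = 3.05).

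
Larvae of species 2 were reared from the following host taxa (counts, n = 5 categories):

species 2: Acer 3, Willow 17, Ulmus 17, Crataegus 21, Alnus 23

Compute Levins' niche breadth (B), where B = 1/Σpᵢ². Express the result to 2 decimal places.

4.21

Proportions for species 2 (n=81): 3/81=0.0370, 17/81=0.2099, 17/81=0.2099, 21/81=0.2593, 23/81=0.2840
Σpᵢ² = 0.0370² + 0.2099² + 0.2099² + 0.2593² + 0.2840² = 0.001369 + 0.044058 + 0.044058 + 0.067236 + 0.080656 = 0.237377
B = 1 / 0.237377 = 4.2127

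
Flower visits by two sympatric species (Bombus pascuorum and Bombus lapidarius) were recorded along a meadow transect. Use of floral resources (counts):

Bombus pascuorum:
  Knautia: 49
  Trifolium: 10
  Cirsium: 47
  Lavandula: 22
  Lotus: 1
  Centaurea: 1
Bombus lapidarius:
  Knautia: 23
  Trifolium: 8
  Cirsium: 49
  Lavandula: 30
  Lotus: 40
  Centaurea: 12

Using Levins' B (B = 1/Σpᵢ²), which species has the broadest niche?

Proportions for Bombus pascuorum (n=130): 49/130=0.3769, 10/130=0.0769, 47/130=0.3615, 22/130=0.1692, 1/130=0.0077, 1/130=0.0077
Proportions for Bombus lapidarius (n=162): 23/162=0.1420, 8/162=0.0494, 49/162=0.3025, 30/162=0.1852, 40/162=0.2469, 12/162=0.0741
Σp_pascᵢ² = 0.3769² + 0.0769² + 0.3615² + 0.1692² + 0.0077² + 0.0077² = 0.142054 + 0.005914 + 0.130682 + 0.028629 + 0.000059 + 0.000059 = 0.307397
B_pasc = 1 / 0.307397 = 3.2531
Σp_lapiᵢ² = 0.1420² + 0.0494² + 0.3025² + 0.1852² + 0.2469² + 0.0741² = 0.020164 + 0.002440 + 0.091506 + 0.034299 + 0.060960 + 0.005491 = 0.214860
B_lapi = 1 / 0.214860 = 4.6542
Highest B → broadest niche (most generalist): Bombus lapidarius (B = 4.65).

Bombus lapidarius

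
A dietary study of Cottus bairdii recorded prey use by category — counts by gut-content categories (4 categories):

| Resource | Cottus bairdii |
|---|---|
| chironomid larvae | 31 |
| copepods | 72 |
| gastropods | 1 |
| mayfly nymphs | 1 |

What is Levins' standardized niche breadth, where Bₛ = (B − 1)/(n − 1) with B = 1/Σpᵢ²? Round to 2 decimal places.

0.26

Proportions for Cottus bairdii (n=105): 31/105=0.2952, 72/105=0.6857, 1/105=0.0095, 1/105=0.0095
Σpᵢ² = 0.2952² + 0.6857² + 0.0095² + 0.0095² = 0.087143 + 0.470184 + 0.000090 + 0.000090 = 0.557507
B = 1 / 0.557507 = 1.7937
Bₛ = (B − 1)/(n − 1) = (1.7937 − 1)/(4 − 1) = 0.7937/3 = 0.2646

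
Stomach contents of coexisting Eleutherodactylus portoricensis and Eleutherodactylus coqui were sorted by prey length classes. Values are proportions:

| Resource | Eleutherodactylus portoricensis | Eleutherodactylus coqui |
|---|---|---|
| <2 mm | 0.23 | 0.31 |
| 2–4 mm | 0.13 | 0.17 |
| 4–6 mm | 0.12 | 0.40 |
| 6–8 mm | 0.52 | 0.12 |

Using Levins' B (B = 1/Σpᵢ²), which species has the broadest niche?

Eleutherodactylus coqui

Σp_portᵢ² = 0.23² + 0.13² + 0.12² + 0.52² = 0.0529 + 0.0169 + 0.0144 + 0.2704 = 0.3546
B_port = 1 / 0.3546 = 2.8201
Σp_coquᵢ² = 0.31² + 0.17² + 0.40² + 0.12² = 0.0961 + 0.0289 + 0.1600 + 0.0144 = 0.2994
B_coqu = 1 / 0.2994 = 3.3400
Highest B → broadest niche (most generalist): Eleutherodactylus coqui (B = 3.34).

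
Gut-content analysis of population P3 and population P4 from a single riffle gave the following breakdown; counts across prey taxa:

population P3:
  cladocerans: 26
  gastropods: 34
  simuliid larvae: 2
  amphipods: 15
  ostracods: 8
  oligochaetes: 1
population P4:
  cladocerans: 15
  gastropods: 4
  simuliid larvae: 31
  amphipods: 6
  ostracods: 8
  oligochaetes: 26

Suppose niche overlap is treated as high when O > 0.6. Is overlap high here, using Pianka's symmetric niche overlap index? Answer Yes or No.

Proportions for population P3 (n=86): 26/86=0.3023, 34/86=0.3953, 2/86=0.0233, 15/86=0.1744, 8/86=0.0930, 1/86=0.0116
Proportions for population P4 (n=90): 15/90=0.1667, 4/90=0.0444, 31/90=0.3444, 6/90=0.0667, 8/90=0.0889, 26/90=0.2889
Σ p₁ᵢp₂ᵢ = 0.050393 + 0.017551 + 0.008025 + 0.011632 + 0.008268 + 0.003351 = 0.099220
Σp_1ᵢ² = 0.3023² + 0.3953² + 0.0233² + 0.1744² + 0.0930² + 0.0116² = 0.091385 + 0.156262 + 0.000543 + 0.030415 + 0.008649 + 0.000135 = 0.287389
Σp_2ᵢ² = 0.1667² + 0.0444² + 0.3444² + 0.0667² + 0.0889² + 0.2889² = 0.027789 + 0.001971 + 0.118611 + 0.004449 + 0.007903 + 0.083463 = 0.244186
O = 0.099220 / √(0.287389 × 0.244186) = 0.099220 / 0.2649082 = 0.3745
O = 0.3745 < 0.6 → No.

No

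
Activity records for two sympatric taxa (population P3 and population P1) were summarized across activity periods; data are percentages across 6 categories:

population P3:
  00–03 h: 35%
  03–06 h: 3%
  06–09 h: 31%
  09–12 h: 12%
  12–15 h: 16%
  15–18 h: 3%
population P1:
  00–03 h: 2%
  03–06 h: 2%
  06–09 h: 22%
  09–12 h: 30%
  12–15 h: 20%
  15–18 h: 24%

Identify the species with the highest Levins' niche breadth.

Convert percentages to proportions (divide by 100).
Σp_P3ᵢ² = 0.35² + 0.03² + 0.31² + 0.12² + 0.16² + 0.03² = 0.1225 + 0.0009 + 0.0961 + 0.0144 + 0.0256 + 0.0009 = 0.2604
B_P3 = 1 / 0.2604 = 3.8402
Σp_P1ᵢ² = 0.02² + 0.02² + 0.22² + 0.30² + 0.20² + 0.24² = 0.0004 + 0.0004 + 0.0484 + 0.0900 + 0.0400 + 0.0576 = 0.2368
B_P1 = 1 / 0.2368 = 4.2230
Highest B → broadest niche (most generalist): population P1 (B = 4.22).

population P1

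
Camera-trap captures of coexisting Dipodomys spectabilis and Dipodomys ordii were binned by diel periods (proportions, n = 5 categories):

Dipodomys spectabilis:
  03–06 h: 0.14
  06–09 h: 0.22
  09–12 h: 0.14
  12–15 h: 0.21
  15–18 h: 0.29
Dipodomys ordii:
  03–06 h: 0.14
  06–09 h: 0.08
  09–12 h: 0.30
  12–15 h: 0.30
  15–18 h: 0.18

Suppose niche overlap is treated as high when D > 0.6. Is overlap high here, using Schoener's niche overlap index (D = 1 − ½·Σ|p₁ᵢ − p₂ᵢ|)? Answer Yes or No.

Yes

Σ|p₁ᵢ − p₂ᵢ| = 0.00 + 0.14 + 0.16 + 0.09 + 0.11 = 0.50
D = 1 − ½ × 0.50 = 1 − 0.250 = 0.7500
D = 0.7500 > 0.6 → Yes.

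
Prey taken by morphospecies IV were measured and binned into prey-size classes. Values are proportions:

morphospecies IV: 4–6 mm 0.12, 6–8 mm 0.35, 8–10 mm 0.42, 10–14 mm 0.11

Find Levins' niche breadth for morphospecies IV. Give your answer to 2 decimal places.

3.07

Σpᵢ² = 0.12² + 0.35² + 0.42² + 0.11² = 0.0144 + 0.1225 + 0.1764 + 0.0121 = 0.3254
B = 1 / 0.3254 = 3.0731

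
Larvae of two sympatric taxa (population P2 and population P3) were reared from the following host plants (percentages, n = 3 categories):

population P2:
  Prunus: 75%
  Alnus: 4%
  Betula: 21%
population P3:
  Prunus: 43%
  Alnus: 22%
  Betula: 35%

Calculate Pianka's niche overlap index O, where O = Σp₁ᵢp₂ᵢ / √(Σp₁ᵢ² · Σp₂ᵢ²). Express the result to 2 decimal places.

Convert percentages to proportions (divide by 100).
Σ p₁ᵢp₂ᵢ = 0.3225 + 0.0088 + 0.0735 = 0.4048
Σp_1ᵢ² = 0.75² + 0.04² + 0.21² = 0.5625 + 0.0016 + 0.0441 = 0.6082
Σp_2ᵢ² = 0.43² + 0.22² + 0.35² = 0.1849 + 0.0484 + 0.1225 = 0.3558
O = 0.4048 / √(0.6082 × 0.3558) = 0.4048 / 0.46519 = 0.8702

0.87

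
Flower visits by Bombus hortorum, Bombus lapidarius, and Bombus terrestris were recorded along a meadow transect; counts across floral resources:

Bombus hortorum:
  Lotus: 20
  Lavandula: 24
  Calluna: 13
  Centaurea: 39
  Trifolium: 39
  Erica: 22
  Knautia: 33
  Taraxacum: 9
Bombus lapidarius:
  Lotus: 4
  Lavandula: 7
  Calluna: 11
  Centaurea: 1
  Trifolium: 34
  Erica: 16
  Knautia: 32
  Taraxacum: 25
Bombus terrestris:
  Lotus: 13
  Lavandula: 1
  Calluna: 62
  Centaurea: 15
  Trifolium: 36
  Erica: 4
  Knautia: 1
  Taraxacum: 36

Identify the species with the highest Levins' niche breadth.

Proportions for Bombus hortorum (n=199): 20/199=0.1005, 24/199=0.1206, 13/199=0.0653, 39/199=0.1960, 39/199=0.1960, 22/199=0.1106, 33/199=0.1658, 9/199=0.0452
Proportions for Bombus lapidarius (n=130): 4/130=0.0308, 7/130=0.0538, 11/130=0.0846, 1/130=0.0077, 34/130=0.2615, 16/130=0.1231, 32/130=0.2462, 25/130=0.1923
Proportions for Bombus terrestris (n=168): 13/168=0.0774, 1/168=0.0060, 62/168=0.3690, 15/168=0.0893, 36/168=0.2143, 4/168=0.0238, 1/168=0.0060, 36/168=0.2143
Σp_hortᵢ² = 0.1005² + 0.1206² + 0.0653² + 0.1960² + 0.1960² + 0.1106² + 0.1658² + 0.0452² = 0.010100 + 0.014544 + 0.004264 + 0.038416 + 0.038416 + 0.012232 + 0.027490 + 0.002043 = 0.147505
B_hort = 1 / 0.147505 = 6.7794
Σp_lapiᵢ² = 0.0308² + 0.0538² + 0.0846² + 0.0077² + 0.2615² + 0.1231² + 0.2462² + 0.1923² = 0.000949 + 0.002894 + 0.007157 + 0.000059 + 0.068382 + 0.015154 + 0.060614 + 0.036979 = 0.192188
B_lapi = 1 / 0.192188 = 5.2032
Σp_terrᵢ² = 0.0774² + 0.0060² + 0.3690² + 0.0893² + 0.2143² + 0.0238² + 0.0060² + 0.2143² = 0.005991 + 0.000036 + 0.136161 + 0.007974 + 0.045924 + 0.000566 + 0.000036 + 0.045924 = 0.242612
B_terr = 1 / 0.242612 = 4.1218
Highest B → broadest niche (most generalist): Bombus hortorum (B = 6.78).

Bombus hortorum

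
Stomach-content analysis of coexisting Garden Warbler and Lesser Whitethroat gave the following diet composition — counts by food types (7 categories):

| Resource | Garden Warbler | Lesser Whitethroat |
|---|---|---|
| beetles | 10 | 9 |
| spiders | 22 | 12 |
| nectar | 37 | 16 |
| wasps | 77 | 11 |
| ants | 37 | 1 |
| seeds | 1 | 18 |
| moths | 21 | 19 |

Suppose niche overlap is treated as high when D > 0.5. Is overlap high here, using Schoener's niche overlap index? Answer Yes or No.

Proportions for Garden Warbler (n=205): 10/205=0.0488, 22/205=0.1073, 37/205=0.1805, 77/205=0.3756, 37/205=0.1805, 1/205=0.0049, 21/205=0.1024
Proportions for Lesser Whitethroat (n=86): 9/86=0.1047, 12/86=0.1395, 16/86=0.1860, 11/86=0.1279, 1/86=0.0116, 18/86=0.2093, 19/86=0.2209
Σ|p₁ᵢ − p₂ᵢ| = 0.0559 + 0.0322 + 0.0055 + 0.2477 + 0.1689 + 0.2044 + 0.1185 = 0.8331
D = 1 − ½ × 0.8331 = 1 − 0.41655 = 0.58345
D = 0.58345 > 0.5 → Yes.

Yes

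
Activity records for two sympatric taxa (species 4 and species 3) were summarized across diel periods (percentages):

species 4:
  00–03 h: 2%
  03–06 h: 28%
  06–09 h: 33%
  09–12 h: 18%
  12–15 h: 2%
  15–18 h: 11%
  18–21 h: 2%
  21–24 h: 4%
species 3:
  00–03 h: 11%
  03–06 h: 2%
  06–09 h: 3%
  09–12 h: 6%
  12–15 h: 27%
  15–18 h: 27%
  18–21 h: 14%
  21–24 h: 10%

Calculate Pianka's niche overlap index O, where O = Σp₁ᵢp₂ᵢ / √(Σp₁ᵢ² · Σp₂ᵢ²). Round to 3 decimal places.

0.331

Convert percentages to proportions (divide by 100).
Σ p₁ᵢp₂ᵢ = 0.0022 + 0.0056 + 0.0099 + 0.0108 + 0.0054 + 0.0297 + 0.0028 + 0.0040 = 0.0704
Σp_1ᵢ² = 0.02² + 0.28² + 0.33² + 0.18² + 0.02² + 0.11² + 0.02² + 0.04² = 0.0004 + 0.0784 + 0.1089 + 0.0324 + 0.0004 + 0.0121 + 0.0004 + 0.0016 = 0.2346
Σp_2ᵢ² = 0.11² + 0.02² + 0.03² + 0.06² + 0.27² + 0.27² + 0.14² + 0.10² = 0.0121 + 0.0004 + 0.0009 + 0.0036 + 0.0729 + 0.0729 + 0.0196 + 0.0100 = 0.1924
O = 0.0704 / √(0.2346 × 0.1924) = 0.0704 / 0.212455 = 0.33136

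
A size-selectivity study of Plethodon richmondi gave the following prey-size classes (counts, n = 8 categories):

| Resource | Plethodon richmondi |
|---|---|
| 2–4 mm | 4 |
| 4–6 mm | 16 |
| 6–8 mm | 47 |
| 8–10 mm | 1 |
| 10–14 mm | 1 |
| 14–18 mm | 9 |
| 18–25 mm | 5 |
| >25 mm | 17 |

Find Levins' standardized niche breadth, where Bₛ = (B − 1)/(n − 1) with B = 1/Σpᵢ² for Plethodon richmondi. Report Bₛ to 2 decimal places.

0.35

Proportions for Plethodon richmondi (n=100): 4/100=0.0400, 16/100=0.1600, 47/100=0.4700, 1/100=0.0100, 1/100=0.0100, 9/100=0.0900, 5/100=0.0500, 17/100=0.1700
Σpᵢ² = 0.0400² + 0.1600² + 0.4700² + 0.0100² + 0.0100² + 0.0900² + 0.0500² + 0.1700² = 0.001600 + 0.025600 + 0.220900 + 0.000100 + 0.000100 + 0.008100 + 0.002500 + 0.028900 = 0.287800
B = 1 / 0.287800 = 3.4746
Bₛ = (B − 1)/(n − 1) = (3.4746 − 1)/(8 − 1) = 2.4746/7 = 0.3535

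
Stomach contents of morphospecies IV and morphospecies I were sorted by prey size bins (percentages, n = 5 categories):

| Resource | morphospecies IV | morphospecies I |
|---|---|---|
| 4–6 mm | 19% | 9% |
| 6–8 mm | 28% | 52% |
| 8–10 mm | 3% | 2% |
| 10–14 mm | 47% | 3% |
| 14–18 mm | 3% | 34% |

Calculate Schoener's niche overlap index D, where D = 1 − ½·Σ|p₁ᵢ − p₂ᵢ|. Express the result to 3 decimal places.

Convert percentages to proportions (divide by 100).
Σ|p₁ᵢ − p₂ᵢ| = 0.10 + 0.24 + 0.01 + 0.44 + 0.31 = 1.10
D = 1 − ½ × 1.10 = 1 − 0.550 = 0.45000

0.450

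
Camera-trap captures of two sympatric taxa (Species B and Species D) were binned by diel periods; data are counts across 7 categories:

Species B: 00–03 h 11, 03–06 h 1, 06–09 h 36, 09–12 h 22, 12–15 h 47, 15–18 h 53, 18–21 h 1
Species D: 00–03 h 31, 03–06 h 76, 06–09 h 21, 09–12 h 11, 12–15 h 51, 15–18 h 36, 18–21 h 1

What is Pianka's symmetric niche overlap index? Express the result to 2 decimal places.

Proportions for Species B (n=171): 11/171=0.0643, 1/171=0.0058, 36/171=0.2105, 22/171=0.1287, 47/171=0.2749, 53/171=0.3099, 1/171=0.0058
Proportions for Species D (n=227): 31/227=0.1366, 76/227=0.3348, 21/227=0.0925, 11/227=0.0485, 51/227=0.2247, 36/227=0.1586, 1/227=0.0044
Σ p₁ᵢp₂ᵢ = 0.008783 + 0.001942 + 0.019471 + 0.006242 + 0.061770 + 0.049150 + 0.000026 = 0.147384
Σp_1ᵢ² = 0.0643² + 0.0058² + 0.2105² + 0.1287² + 0.2749² + 0.3099² + 0.0058² = 0.004134 + 0.000034 + 0.044310 + 0.016564 + 0.075570 + 0.096038 + 0.000034 = 0.236684
Σp_2ᵢ² = 0.1366² + 0.3348² + 0.0925² + 0.0485² + 0.2247² + 0.1586² + 0.0044² = 0.018660 + 0.112091 + 0.008556 + 0.002352 + 0.050490 + 0.025154 + 0.000019 = 0.217322
O = 0.147384 / √(0.236684 × 0.217322) = 0.147384 / 0.2267965 = 0.6499

0.65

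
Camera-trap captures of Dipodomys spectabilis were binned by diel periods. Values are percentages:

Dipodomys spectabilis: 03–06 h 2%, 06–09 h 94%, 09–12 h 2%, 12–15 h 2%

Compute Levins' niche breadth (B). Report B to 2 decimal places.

1.13

Convert percentages to proportions (divide by 100).
Σpᵢ² = 0.02² + 0.94² + 0.02² + 0.02² = 0.0004 + 0.8836 + 0.0004 + 0.0004 = 0.8848
B = 1 / 0.8848 = 1.1302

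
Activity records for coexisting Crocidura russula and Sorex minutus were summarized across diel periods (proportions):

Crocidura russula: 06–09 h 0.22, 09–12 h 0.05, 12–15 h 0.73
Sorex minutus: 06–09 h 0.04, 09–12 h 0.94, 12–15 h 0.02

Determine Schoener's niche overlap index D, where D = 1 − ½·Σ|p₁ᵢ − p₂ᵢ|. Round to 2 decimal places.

0.11

Σ|p₁ᵢ − p₂ᵢ| = 0.18 + 0.89 + 0.71 = 1.78
D = 1 − ½ × 1.78 = 1 − 0.890 = 0.1100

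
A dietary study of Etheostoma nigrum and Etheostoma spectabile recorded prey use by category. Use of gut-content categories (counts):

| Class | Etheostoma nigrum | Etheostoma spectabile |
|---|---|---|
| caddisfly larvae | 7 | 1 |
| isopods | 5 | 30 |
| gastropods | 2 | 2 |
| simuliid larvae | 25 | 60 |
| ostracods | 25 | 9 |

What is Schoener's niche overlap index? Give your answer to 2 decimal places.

Proportions for Etheostoma nigrum (n=64): 7/64=0.1094, 5/64=0.0781, 2/64=0.0313, 25/64=0.3906, 25/64=0.3906
Proportions for Etheostoma spectabile (n=102): 1/102=0.0098, 30/102=0.2941, 2/102=0.0196, 60/102=0.5882, 9/102=0.0882
Σ|p₁ᵢ − p₂ᵢ| = 0.0996 + 0.2160 + 0.0117 + 0.1976 + 0.3024 = 0.8273
D = 1 − ½ × 0.8273 = 1 − 0.41365 = 0.58635

0.59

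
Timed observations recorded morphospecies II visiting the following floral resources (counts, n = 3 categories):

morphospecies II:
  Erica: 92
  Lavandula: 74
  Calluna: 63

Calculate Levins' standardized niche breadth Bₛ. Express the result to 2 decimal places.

0.96

Proportions for morphospecies II (n=229): 92/229=0.4017, 74/229=0.3231, 63/229=0.2751
Σpᵢ² = 0.4017² + 0.3231² + 0.2751² = 0.161363 + 0.104394 + 0.075680 = 0.341437
B = 1 / 0.341437 = 2.9288
Bₛ = (B − 1)/(n − 1) = (2.9288 − 1)/(3 − 1) = 1.9288/2 = 0.9644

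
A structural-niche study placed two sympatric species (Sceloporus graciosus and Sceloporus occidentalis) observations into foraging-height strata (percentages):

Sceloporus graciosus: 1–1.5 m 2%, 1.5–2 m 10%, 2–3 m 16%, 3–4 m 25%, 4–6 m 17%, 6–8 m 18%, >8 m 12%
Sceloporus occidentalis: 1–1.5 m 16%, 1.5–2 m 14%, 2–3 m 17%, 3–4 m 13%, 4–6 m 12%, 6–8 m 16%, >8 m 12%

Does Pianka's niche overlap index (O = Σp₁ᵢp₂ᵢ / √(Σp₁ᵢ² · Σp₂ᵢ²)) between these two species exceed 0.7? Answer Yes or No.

Convert percentages to proportions (divide by 100).
Σ p₁ᵢp₂ᵢ = 0.0032 + 0.0140 + 0.0272 + 0.0325 + 0.0204 + 0.0288 + 0.0144 = 0.1405
Σp_1ᵢ² = 0.02² + 0.10² + 0.16² + 0.25² + 0.17² + 0.18² + 0.12² = 0.0004 + 0.0100 + 0.0256 + 0.0625 + 0.0289 + 0.0324 + 0.0144 = 0.1742
Σp_2ᵢ² = 0.16² + 0.14² + 0.17² + 0.13² + 0.12² + 0.16² + 0.12² = 0.0256 + 0.0196 + 0.0289 + 0.0169 + 0.0144 + 0.0256 + 0.0144 = 0.1454
O = 0.1405 / √(0.1742 × 0.1454) = 0.1405 / 0.15915 = 0.8828
O = 0.8828 > 0.7 → Yes.

Yes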